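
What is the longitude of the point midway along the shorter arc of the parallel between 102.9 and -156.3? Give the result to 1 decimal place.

Signed shortest Δλ from +102.9° to -156.3° is +100.8°.
Midpoint longitude = +102.9° + (+100.8°)/2 = +102.9° + 50.4° = +153.3°.
(The naïve average (+102.9 + -156.3)/2 = -26.7° is on the wrong side of the globe.)

+153.3°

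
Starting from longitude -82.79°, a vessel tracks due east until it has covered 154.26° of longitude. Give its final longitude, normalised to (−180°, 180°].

+71.47°

Start at -82.79°; shift +154.26° → +71.47°.
+71.47° already lies in (−180°, 180°].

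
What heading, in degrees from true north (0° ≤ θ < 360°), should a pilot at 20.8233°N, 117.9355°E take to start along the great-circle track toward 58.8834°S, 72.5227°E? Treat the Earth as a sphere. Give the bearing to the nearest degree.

202°

Δλ = 72.5227 − 117.9355 = -45.4128°.
θ = atan2( sin Δλ · cos φ₂ , cos φ₁ · sin φ₂ − sin φ₁ · cos φ₂ · cos Δλ )
  = atan2(-0.36804, -0.92916) = -158.391° → normalised to [0°, 360°): 201.609°.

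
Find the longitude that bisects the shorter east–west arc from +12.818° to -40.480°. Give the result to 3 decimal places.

Signed shortest Δλ from +12.818° to -40.480° is -53.298°.
Midpoint longitude = +12.818° + (-53.298°)/2 = +12.818° − 26.649° = -13.831°.

-13.831°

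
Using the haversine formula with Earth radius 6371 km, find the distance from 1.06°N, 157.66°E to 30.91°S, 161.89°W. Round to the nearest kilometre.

5556 km

Δλ = -161.89 − 157.66 = -319.55°; wrapped into (−180°, 180°]: 40.45°.
Δφ = -30.91 − 1.06 = -31.97°.
a = sin²(Δφ/2) + cos φ₁ · cos φ₂ · sin²(Δλ/2) = 0.178360.
c = 2·atan2(√a, √(1−a)) = 0.87202 rad → d = 6371·c ≈ 5555.64 km.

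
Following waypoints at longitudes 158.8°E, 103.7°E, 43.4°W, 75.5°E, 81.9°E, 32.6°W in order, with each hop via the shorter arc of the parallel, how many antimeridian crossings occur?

0

Leg 1: +158.8° → +103.7°, shortest Δλ = -55.1° (west) — does not cross 180°.
Leg 2: +103.7° → -43.4°, shortest Δλ = -147.1° (west) — does not cross 180°.
Leg 3: -43.4° → +75.5°, shortest Δλ = 118.9° (east) — does not cross 180°.
Leg 4: +75.5° → +81.9°, shortest Δλ = 6.4° (east) — does not cross 180°.
Leg 5: +81.9° → -32.6°, shortest Δλ = -114.5° (west) — does not cross 180°.
Total crossings: 0.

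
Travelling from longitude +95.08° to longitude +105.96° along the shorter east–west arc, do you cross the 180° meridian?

No

Signed shortest Δλ = ((105.96 − 95.08 + 180) mod 360) − 180 = 10.88°.
Going east by 10.88° from +95.08° reaches +105.96° without touching 180°.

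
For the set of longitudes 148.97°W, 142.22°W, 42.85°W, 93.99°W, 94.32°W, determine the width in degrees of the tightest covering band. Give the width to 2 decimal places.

Sort the longitudes: -148.97°, -142.22°, -94.32°, -93.99°, -42.85°.
Eastward gaps between consecutive values (wrapping around): 6.75°, 47.90°, 0.33°, 51.14°, 253.88°.
Largest gap = 253.88° ⇒ minimal covering band is its complement: 360° − 253.88° = 106.12°.
Band runs from -148.97° eastward to -42.85°.

106.12°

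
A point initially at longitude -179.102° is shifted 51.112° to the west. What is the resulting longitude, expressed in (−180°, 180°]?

+129.786°

Start at -179.102°; shift −51.112° → -230.214°.
-230.214° lies outside (−180°, 180°]; add 360° → +129.786°.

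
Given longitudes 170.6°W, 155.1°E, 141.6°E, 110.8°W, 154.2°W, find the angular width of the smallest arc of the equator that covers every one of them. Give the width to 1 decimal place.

107.6°

Sort the longitudes: -170.6°, -154.2°, -110.8°, +141.6°, +155.1°.
Eastward gaps between consecutive values (wrapping around): 16.4°, 43.4°, 252.4°, 13.5°, 34.3°.
Largest gap = 252.4° ⇒ minimal covering band is its complement: 360° − 252.4° = 107.6°.
Band runs from +141.6° eastward to -110.8°, crossing the antimeridian.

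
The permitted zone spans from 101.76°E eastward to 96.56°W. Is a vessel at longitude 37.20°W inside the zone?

Band width going east from +101.76° to -96.56°: ((-96.56 − 101.76) mod 360) = 161.68°.
Offset of -37.20° east of the west edge: ((-37.20 − 101.76) mod 360) = 221.04°.
221.04° > 161.68° ⇒ outside.

No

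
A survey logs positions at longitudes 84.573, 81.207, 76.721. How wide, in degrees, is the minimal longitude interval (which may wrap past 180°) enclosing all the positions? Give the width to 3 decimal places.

Sort the longitudes: +76.721°, +81.207°, +84.573°.
Eastward gaps between consecutive values (wrapping around): 4.486°, 3.366°, 352.148°.
Largest gap = 352.148° ⇒ minimal covering band is its complement: 360° − 352.148° = 7.852°.
Band runs from +76.721° eastward to +84.573°.

7.852°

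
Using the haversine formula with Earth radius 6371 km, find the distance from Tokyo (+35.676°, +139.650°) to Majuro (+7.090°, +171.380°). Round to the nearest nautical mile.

Δλ = 171.380 − 139.650 = 31.730°.
Δφ = 7.090 − 35.676 = -28.586°.
a = sin²(Δφ/2) + cos φ₁ · cos φ₂ · sin²(Δλ/2) = 0.121193.
c = 2·atan2(√a, √(1−a)) = 0.71115 rad → d = 6371·c ≈ 4530.71 km ≈ 2446.39 nmi.

2446 nmi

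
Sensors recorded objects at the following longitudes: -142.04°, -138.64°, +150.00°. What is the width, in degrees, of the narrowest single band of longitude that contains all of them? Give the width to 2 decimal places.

Sort the longitudes: -142.04°, -138.64°, +150.00°.
Eastward gaps between consecutive values (wrapping around): 3.40°, 288.64°, 67.96°.
Largest gap = 288.64° ⇒ minimal covering band is its complement: 360° − 288.64° = 71.36°.
Band runs from +150.00° eastward to -138.64°, crossing the antimeridian.

71.36°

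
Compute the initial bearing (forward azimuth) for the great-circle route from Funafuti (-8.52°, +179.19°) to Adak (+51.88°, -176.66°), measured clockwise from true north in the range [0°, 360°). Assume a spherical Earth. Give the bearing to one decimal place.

Δλ = -176.66 − 179.19 = -355.85°; wrapped into (−180°, 180°]: 4.15°.
θ = atan2( sin Δλ · cos φ₂ , cos φ₁ · sin φ₂ − sin φ₁ · cos φ₂ · cos Δλ )
  = atan2(0.04467, 0.86926) = 2.942° → normalised to [0°, 360°): 2.942°.

2.9°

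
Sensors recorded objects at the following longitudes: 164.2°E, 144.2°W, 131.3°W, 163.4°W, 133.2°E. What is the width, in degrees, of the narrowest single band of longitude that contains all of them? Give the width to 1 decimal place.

95.5°

Sort the longitudes: -163.4°, -144.2°, -131.3°, +133.2°, +164.2°.
Eastward gaps between consecutive values (wrapping around): 19.2°, 12.9°, 264.5°, 31.0°, 32.4°.
Largest gap = 264.5° ⇒ minimal covering band is its complement: 360° − 264.5° = 95.5°.
Band runs from +133.2° eastward to -131.3°, crossing the antimeridian.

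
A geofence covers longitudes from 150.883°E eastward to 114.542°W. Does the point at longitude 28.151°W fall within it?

Band width going east from +150.883° to -114.542°: ((-114.542 − 150.883) mod 360) = 94.575°.
Offset of -28.151° east of the west edge: ((-28.151 − 150.883) mod 360) = 180.966°.
180.966° > 94.575° ⇒ outside.

No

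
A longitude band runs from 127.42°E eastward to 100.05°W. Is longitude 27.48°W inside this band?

No

Band width going east from +127.42° to -100.05°: ((-100.05 − 127.42) mod 360) = 132.53°.
Offset of -27.48° east of the west edge: ((-27.48 − 127.42) mod 360) = 205.10°.
205.10° > 132.53° ⇒ outside.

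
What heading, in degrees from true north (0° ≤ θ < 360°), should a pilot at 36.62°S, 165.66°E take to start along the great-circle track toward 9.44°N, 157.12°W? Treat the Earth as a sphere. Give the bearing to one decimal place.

44.8°

Δλ = -157.12 − 165.66 = -322.78°; wrapped into (−180°, 180°]: 37.22°.
θ = atan2( sin Δλ · cos φ₂ , cos φ₁ · sin φ₂ − sin φ₁ · cos φ₂ · cos Δλ )
  = atan2(0.59669, 0.60022) = 44.831° → normalised to [0°, 360°): 44.831°.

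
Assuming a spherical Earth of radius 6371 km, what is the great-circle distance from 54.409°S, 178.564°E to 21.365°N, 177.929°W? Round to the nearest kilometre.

8432 km

Δλ = -177.929 − 178.564 = -356.493°; wrapped into (−180°, 180°]: 3.507°.
Δφ = 21.365 − -54.409 = 75.774°.
a = sin²(Δφ/2) + cos φ₁ · cos φ₂ · sin²(Δλ/2) = 0.377634.
c = 2·atan2(√a, √(1−a)) = 1.32355 rad → d = 6371·c ≈ 8432.35 km.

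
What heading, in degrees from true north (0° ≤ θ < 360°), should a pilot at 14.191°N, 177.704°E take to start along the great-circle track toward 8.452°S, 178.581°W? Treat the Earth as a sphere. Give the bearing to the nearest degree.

171°

Δλ = -178.581 − 177.704 = -356.285°; wrapped into (−180°, 180°]: 3.715°.
θ = atan2( sin Δλ · cos φ₂ , cos φ₁ · sin φ₂ − sin φ₁ · cos φ₂ · cos Δλ )
  = atan2(0.06409, -0.38448) = 170.536° → normalised to [0°, 360°): 170.536°.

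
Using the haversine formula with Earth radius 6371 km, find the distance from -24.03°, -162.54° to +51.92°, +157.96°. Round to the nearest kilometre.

Δλ = 157.96 − -162.54 = 320.50°; wrapped into (−180°, 180°]: -39.50°.
Δφ = 51.92 − -24.03 = 75.95°.
a = sin²(Δφ/2) + cos φ₁ · cos φ₂ · sin²(Δλ/2) = 0.442939.
c = 2·atan2(√a, √(1−a)) = 1.45642 rad → d = 6371·c ≈ 9278.88 km.

9279 km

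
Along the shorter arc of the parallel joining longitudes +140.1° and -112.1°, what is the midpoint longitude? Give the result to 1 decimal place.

Signed shortest Δλ from +140.1° to -112.1° is +107.8°.
Midpoint longitude = +140.1° + (+107.8°)/2 = +140.1° + 53.9° = +194.0°.
Normalise into (−180°, 180°]: -166.0°.
(The naïve average (+140.1 + -112.1)/2 = 14.0° is on the wrong side of the globe.)

-166.0°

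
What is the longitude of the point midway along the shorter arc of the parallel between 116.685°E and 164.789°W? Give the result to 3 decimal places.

155.948°E

Signed shortest Δλ from +116.685° to -164.789° is +78.526°.
Midpoint longitude = +116.685° + (+78.526°)/2 = +116.685° + 39.263° = +155.948°.
(The naïve average (+116.685 + -164.789)/2 = -24.052° is on the wrong side of the globe.)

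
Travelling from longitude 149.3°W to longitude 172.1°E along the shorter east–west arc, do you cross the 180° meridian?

Yes

Naïve |172.1 − -149.3| = 321.4° > 180°, so the shorter arc goes the other way round — across 180°.
Signed shortest Δλ = ((172.1 − -149.3 + 180) mod 360) − 180 = -38.6°.
Going west by 38.6° from -149.3° passes through 180° before reaching +172.1°.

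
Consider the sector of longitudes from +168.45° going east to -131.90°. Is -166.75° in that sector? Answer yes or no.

Yes

Band width going east from +168.45° to -131.90°: ((-131.90 − 168.45) mod 360) = 59.65°.
Offset of -166.75° east of the west edge: ((-166.75 − 168.45) mod 360) = 24.80°.
24.80° ≤ 59.65° ⇒ inside.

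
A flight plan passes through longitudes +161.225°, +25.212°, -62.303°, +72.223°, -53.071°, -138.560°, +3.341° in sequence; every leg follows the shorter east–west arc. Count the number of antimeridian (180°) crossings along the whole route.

Leg 1: +161.225° → +25.212°, shortest Δλ = -136.013° (west) — does not cross 180°.
Leg 2: +25.212° → -62.303°, shortest Δλ = -87.515° (west) — does not cross 180°.
Leg 3: -62.303° → +72.223°, shortest Δλ = 134.526° (east) — does not cross 180°.
Leg 4: +72.223° → -53.071°, shortest Δλ = -125.294° (west) — does not cross 180°.
Leg 5: -53.071° → -138.560°, shortest Δλ = -85.489° (west) — does not cross 180°.
Leg 6: -138.560° → +3.341°, shortest Δλ = 141.901° (east) — does not cross 180°.
Total crossings: 0.

0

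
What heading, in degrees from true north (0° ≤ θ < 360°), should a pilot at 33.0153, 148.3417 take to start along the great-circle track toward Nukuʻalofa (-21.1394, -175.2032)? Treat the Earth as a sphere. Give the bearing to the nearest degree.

142°

Δλ = -175.2032 − 148.3417 = -323.5449°; wrapped into (−180°, 180°]: 36.4551°.
θ = atan2( sin Δλ · cos φ₂ , cos φ₁ · sin φ₂ − sin φ₁ · cos φ₂ · cos Δλ )
  = atan2(0.55421, -0.71116) = 142.071° → normalised to [0°, 360°): 142.071°.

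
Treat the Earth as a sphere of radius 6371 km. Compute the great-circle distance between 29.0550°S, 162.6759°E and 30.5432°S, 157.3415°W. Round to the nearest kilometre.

3841 km

Δλ = -157.3415 − 162.6759 = -320.0174°; wrapped into (−180°, 180°]: 39.9826°.
Δφ = -30.5432 − -29.0550 = -1.4882°.
a = sin²(Δφ/2) + cos φ₁ · cos φ₂ · sin²(Δλ/2) = 0.088163.
c = 2·atan2(√a, √(1−a)) = 0.60294 rad → d = 6371·c ≈ 3841.31 km.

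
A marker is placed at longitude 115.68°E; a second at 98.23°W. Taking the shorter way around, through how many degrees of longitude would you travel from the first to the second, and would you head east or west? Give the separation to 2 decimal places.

146.09° east

Raw difference: -98.23 − 115.68 = -213.91°.
Normalise into (−180°, 180°]: -213.91° + 360° = 146.09°.
Positive ⇒ the second point lies to the east; separation 146.09°.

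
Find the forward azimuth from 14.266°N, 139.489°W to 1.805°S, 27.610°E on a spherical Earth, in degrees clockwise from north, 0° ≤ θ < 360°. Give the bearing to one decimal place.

Δλ = 27.610 − -139.489 = 167.099°.
θ = atan2( sin Δλ · cos φ₂ , cos φ₁ · sin φ₂ − sin φ₁ · cos φ₂ · cos Δλ )
  = atan2(0.22316, 0.20956) = 46.800° → normalised to [0°, 360°): 46.800°.

46.8°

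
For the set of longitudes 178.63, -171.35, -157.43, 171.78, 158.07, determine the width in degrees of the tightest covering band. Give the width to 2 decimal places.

44.50°

Sort the longitudes: -171.35°, -157.43°, +158.07°, +171.78°, +178.63°.
Eastward gaps between consecutive values (wrapping around): 13.92°, 315.50°, 13.71°, 6.85°, 10.02°.
Largest gap = 315.50° ⇒ minimal covering band is its complement: 360° − 315.50° = 44.50°.
Band runs from +158.07° eastward to -157.43°, crossing the antimeridian.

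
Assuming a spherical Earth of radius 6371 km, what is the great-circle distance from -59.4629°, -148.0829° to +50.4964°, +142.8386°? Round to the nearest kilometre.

13711 km

Δλ = 142.8386 − -148.0829 = 290.9215°; wrapped into (−180°, 180°]: -69.0785°.
Δφ = 50.4964 − -59.4629 = 109.9593°.
a = sin²(Δφ/2) + cos φ₁ · cos φ₂ · sin²(Δλ/2) = 0.774575.
c = 2·atan2(√a, √(1−a)) = 2.15214 rad → d = 6371·c ≈ 13711.31 km.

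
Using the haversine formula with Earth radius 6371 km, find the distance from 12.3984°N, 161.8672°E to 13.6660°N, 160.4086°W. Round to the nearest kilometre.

4085 km

Δλ = -160.4086 − 161.8672 = -322.2758°; wrapped into (−180°, 180°]: 37.7242°.
Δφ = 13.6660 − 12.3984 = 1.2676°.
a = sin²(Δφ/2) + cos φ₁ · cos φ₂ · sin²(Δλ/2) = 0.099312.
c = 2·atan2(√a, √(1−a)) = 0.64121 rad → d = 6371·c ≈ 4085.12 km.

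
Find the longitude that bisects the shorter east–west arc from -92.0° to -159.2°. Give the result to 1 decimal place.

-125.6°

Signed shortest Δλ from -92.0° to -159.2° is -67.2°.
Midpoint longitude = -92.0° + (-67.2°)/2 = -92.0° − 33.6° = -125.6°.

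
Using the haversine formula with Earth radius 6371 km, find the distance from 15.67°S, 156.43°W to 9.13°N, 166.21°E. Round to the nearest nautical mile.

2674 nmi

Δλ = 166.21 − -156.43 = 322.64°; wrapped into (−180°, 180°]: -37.36°.
Δφ = 9.13 − -15.67 = 24.80°.
a = sin²(Δφ/2) + cos φ₁ · cos φ₂ · sin²(Δλ/2) = 0.143628.
c = 2·atan2(√a, √(1−a)) = 0.77739 rad → d = 6371·c ≈ 4952.78 km ≈ 2674.29 nmi.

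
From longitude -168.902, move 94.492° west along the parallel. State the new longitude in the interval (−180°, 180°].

Start at -168.902°; shift −94.492° → -263.394°.
-263.394° lies outside (−180°, 180°]; add 360° → +96.606°.

+96.606°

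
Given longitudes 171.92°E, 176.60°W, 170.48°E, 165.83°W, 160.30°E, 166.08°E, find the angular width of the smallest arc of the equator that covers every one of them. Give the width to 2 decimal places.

33.87°

Sort the longitudes: -176.60°, -165.83°, +160.30°, +166.08°, +170.48°, +171.92°.
Eastward gaps between consecutive values (wrapping around): 10.77°, 326.13°, 5.78°, 4.40°, 1.44°, 11.48°.
Largest gap = 326.13° ⇒ minimal covering band is its complement: 360° − 326.13° = 33.87°.
Band runs from +160.30° eastward to -165.83°, crossing the antimeridian.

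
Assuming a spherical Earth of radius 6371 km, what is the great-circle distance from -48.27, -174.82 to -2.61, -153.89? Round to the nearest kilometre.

5457 km

Δλ = -153.89 − -174.82 = 20.93°.
Δφ = -2.61 − -48.27 = 45.66°.
a = sin²(Δφ/2) + cos φ₁ · cos φ₂ · sin²(Δλ/2) = 0.172479.
c = 2·atan2(√a, √(1−a)) = 0.85656 rad → d = 6371·c ≈ 5457.14 km.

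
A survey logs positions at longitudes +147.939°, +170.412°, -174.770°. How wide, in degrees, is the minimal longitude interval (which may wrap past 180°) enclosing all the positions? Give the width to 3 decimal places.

Sort the longitudes: -174.770°, +147.939°, +170.412°.
Eastward gaps between consecutive values (wrapping around): 322.709°, 22.473°, 14.818°.
Largest gap = 322.709° ⇒ minimal covering band is its complement: 360° − 322.709° = 37.291°.
Band runs from +147.939° eastward to -174.770°, crossing the antimeridian.

37.291°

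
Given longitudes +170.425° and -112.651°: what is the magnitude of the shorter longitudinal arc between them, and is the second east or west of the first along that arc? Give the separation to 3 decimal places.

Raw difference: -112.651 − 170.425 = -283.076°.
Normalise into (−180°, 180°]: -283.076° + 360° = 76.924°.
Positive ⇒ the second point lies to the east; separation 76.924°.

76.924° east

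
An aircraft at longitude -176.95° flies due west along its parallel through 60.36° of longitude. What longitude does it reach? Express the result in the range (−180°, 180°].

+122.69°

Start at -176.95°; shift −60.36° → -237.31°.
-237.31° lies outside (−180°, 180°]; add 360° → +122.69°.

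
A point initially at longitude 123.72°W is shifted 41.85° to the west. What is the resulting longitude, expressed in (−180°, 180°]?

Start at -123.72°; shift −41.85° → -165.57°.
-165.57° already lies in (−180°, 180°].

165.57°W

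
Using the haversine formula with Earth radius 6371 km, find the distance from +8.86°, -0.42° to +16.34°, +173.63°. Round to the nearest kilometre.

Δλ = 173.63 − -0.42 = 174.05°.
Δφ = 16.34 − 8.86 = 7.48°.
a = sin²(Δφ/2) + cos φ₁ · cos φ₂ · sin²(Δλ/2) = 0.949860.
c = 2·atan2(√a, √(1−a)) = 2.68992 rad → d = 6371·c ≈ 17137.49 km.

17137 km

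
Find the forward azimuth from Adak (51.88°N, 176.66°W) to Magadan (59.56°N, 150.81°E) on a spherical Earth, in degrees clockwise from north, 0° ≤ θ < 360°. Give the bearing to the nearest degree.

306°

Δλ = 150.81 − -176.66 = 327.47°; wrapped into (−180°, 180°]: -32.53°.
θ = atan2( sin Δλ · cos φ₂ , cos φ₁ · sin φ₂ − sin φ₁ · cos φ₂ · cos Δλ )
  = atan2(-0.27244, 0.19617) = -54.244° → normalised to [0°, 360°): 305.756°.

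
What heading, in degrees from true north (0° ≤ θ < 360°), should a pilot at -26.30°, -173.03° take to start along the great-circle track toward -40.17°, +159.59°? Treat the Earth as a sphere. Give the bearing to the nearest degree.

Δλ = 159.59 − -173.03 = 332.62°; wrapped into (−180°, 180°]: -27.38°.
θ = atan2( sin Δλ · cos φ₂ , cos φ₁ · sin φ₂ − sin φ₁ · cos φ₂ · cos Δλ )
  = atan2(-0.35142, -0.27765) = -128.311° → normalised to [0°, 360°): 231.689°.

232°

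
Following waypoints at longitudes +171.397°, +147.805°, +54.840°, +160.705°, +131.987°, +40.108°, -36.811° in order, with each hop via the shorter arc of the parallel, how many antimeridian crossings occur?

0

Leg 1: +171.397° → +147.805°, shortest Δλ = -23.592° (west) — does not cross 180°.
Leg 2: +147.805° → +54.840°, shortest Δλ = -92.965° (west) — does not cross 180°.
Leg 3: +54.840° → +160.705°, shortest Δλ = 105.865° (east) — does not cross 180°.
Leg 4: +160.705° → +131.987°, shortest Δλ = -28.718° (west) — does not cross 180°.
Leg 5: +131.987° → +40.108°, shortest Δλ = -91.879° (west) — does not cross 180°.
Leg 6: +40.108° → -36.811°, shortest Δλ = -76.919° (west) — does not cross 180°.
Total crossings: 0.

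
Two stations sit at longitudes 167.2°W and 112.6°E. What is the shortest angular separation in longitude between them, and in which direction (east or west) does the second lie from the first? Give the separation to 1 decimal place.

80.2° west

Raw difference: 112.6 − -167.2 = 279.8°.
Normalise into (−180°, 180°]: 279.8° − 360° = -80.2°.
Negative ⇒ the second point lies to the west; separation 80.2°.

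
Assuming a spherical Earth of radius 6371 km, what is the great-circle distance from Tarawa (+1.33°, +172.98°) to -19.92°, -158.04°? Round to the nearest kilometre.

Δλ = -158.04 − 172.98 = -331.02°; wrapped into (−180°, 180°]: 28.98°.
Δφ = -19.92 − 1.33 = -21.25°.
a = sin²(Δφ/2) + cos φ₁ · cos φ₂ · sin²(Δλ/2) = 0.092840.
c = 2·atan2(√a, √(1−a)) = 0.61924 rad → d = 6371·c ≈ 3945.18 km.

3945 km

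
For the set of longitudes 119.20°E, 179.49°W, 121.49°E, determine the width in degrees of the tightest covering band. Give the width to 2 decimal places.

61.31°

Sort the longitudes: -179.49°, +119.20°, +121.49°.
Eastward gaps between consecutive values (wrapping around): 298.69°, 2.29°, 59.02°.
Largest gap = 298.69° ⇒ minimal covering band is its complement: 360° − 298.69° = 61.31°.
Band runs from +119.20° eastward to -179.49°, crossing the antimeridian.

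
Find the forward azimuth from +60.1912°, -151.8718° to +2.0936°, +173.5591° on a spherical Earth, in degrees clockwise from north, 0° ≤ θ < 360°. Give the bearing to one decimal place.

Δλ = 173.5591 − -151.8718 = 325.4309°; wrapped into (−180°, 180°]: -34.5691°.
θ = atan2( sin Δλ · cos φ₂ , cos φ₁ · sin φ₂ − sin φ₁ · cos φ₂ · cos Δλ )
  = atan2(-0.56702, -0.69585) = -140.825° → normalised to [0°, 360°): 219.175°.

219.2°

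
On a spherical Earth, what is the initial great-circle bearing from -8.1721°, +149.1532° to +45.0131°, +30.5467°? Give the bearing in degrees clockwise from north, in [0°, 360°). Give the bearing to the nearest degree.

Δλ = 30.5467 − 149.1532 = -118.6065°.
θ = atan2( sin Δλ · cos φ₂ , cos φ₁ · sin φ₂ − sin φ₁ · cos φ₂ · cos Δλ )
  = atan2(-0.62065, 0.65197) = -43.590° → normalised to [0°, 360°): 316.410°.

316°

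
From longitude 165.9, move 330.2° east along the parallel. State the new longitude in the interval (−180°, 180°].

Start at +165.9°; shift +330.2° → +496.1°.
+496.1° lies outside (−180°, 180°]; subtract 360° → +136.1°.

+136.1°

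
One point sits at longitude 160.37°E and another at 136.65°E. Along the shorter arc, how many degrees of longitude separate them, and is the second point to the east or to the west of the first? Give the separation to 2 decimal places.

23.72° west

Raw difference: 136.65 − 160.37 = -23.72°.
Normalise into (−180°, 180°]: -23.72° stays -23.72°.
Negative ⇒ the second point lies to the west; separation 23.72°.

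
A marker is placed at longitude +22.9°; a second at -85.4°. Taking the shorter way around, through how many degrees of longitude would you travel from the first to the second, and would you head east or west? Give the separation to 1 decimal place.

Raw difference: -85.4 − 22.9 = -108.3°.
Normalise into (−180°, 180°]: -108.3° stays -108.3°.
Negative ⇒ the second point lies to the west; separation 108.3°.

108.3° west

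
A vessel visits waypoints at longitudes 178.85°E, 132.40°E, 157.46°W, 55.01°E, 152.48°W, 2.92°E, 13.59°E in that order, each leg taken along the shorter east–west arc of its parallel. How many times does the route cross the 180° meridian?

3

Leg 1: +178.85° → +132.40°, shortest Δλ = -46.45° (west) — does not cross 180°.
Leg 2: +132.40° → -157.46°, shortest Δλ = 70.14° (east) — crosses 180°.
Leg 3: -157.46° → +55.01°, shortest Δλ = -147.53° (west) — crosses 180°.
Leg 4: +55.01° → -152.48°, shortest Δλ = 152.51° (east) — crosses 180°.
Leg 5: -152.48° → +2.92°, shortest Δλ = 155.4° (east) — does not cross 180°.
Leg 6: +2.92° → +13.59°, shortest Δλ = 10.67° (east) — does not cross 180°.
Total crossings: 3.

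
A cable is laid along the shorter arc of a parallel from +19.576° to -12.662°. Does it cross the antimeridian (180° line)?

No

Signed shortest Δλ = ((-12.662 − 19.576 + 180) mod 360) − 180 = -32.238°.
Going west by 32.238° from +19.576° reaches -12.662° without touching 180°.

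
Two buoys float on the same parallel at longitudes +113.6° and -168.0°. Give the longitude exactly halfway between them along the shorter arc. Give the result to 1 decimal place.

Signed shortest Δλ from +113.6° to -168.0° is +78.4°.
Midpoint longitude = +113.6° + (+78.4°)/2 = +113.6° + 39.2° = +152.8°.
(The naïve average (+113.6 + -168.0)/2 = -27.2° is on the wrong side of the globe.)

+152.8°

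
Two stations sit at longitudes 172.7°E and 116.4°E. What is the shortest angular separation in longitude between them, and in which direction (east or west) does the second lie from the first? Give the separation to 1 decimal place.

Raw difference: 116.4 − 172.7 = -56.3°.
Normalise into (−180°, 180°]: -56.3° stays -56.3°.
Negative ⇒ the second point lies to the west; separation 56.3°.

56.3° west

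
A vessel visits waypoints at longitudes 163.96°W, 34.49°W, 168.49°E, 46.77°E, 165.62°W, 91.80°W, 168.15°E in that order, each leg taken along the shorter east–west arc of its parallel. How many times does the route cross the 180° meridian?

3

Leg 1: -163.96° → -34.49°, shortest Δλ = 129.47° (east) — does not cross 180°.
Leg 2: -34.49° → +168.49°, shortest Δλ = -157.02° (west) — crosses 180°.
Leg 3: +168.49° → +46.77°, shortest Δλ = -121.72° (west) — does not cross 180°.
Leg 4: +46.77° → -165.62°, shortest Δλ = 147.61° (east) — crosses 180°.
Leg 5: -165.62° → -91.80°, shortest Δλ = 73.82° (east) — does not cross 180°.
Leg 6: -91.80° → +168.15°, shortest Δλ = -100.05° (west) — crosses 180°.
Total crossings: 3.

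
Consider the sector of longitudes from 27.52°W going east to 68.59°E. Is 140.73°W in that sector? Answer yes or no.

No

Band width going east from -27.52° to +68.59°: ((68.59 − -27.52) mod 360) = 96.11°.
Offset of -140.73° east of the west edge: ((-140.73 − -27.52) mod 360) = 246.79°.
246.79° > 96.11° ⇒ outside.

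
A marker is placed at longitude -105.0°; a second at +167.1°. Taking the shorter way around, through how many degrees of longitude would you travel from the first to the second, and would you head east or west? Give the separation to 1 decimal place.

Raw difference: 167.1 − -105.0 = 272.1°.
Normalise into (−180°, 180°]: 272.1° − 360° = -87.9°.
Negative ⇒ the second point lies to the west; separation 87.9°.

87.9° west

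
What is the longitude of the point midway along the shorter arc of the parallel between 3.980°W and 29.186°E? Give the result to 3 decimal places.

Signed shortest Δλ from -3.980° to +29.186° is +33.166°.
Midpoint longitude = -3.980° + (+33.166°)/2 = -3.980° + 16.583° = +12.603°.

12.603°E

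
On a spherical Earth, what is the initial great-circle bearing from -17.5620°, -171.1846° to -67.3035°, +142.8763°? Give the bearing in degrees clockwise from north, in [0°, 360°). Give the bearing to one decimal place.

199.1°

Δλ = 142.8763 − -171.1846 = 314.0609°; wrapped into (−180°, 180°]: -45.9391°.
θ = atan2( sin Δλ · cos φ₂ , cos φ₁ · sin φ₂ − sin φ₁ · cos φ₂ · cos Δλ )
  = atan2(-0.27727, -0.79860) = -160.853° → normalised to [0°, 360°): 199.147°.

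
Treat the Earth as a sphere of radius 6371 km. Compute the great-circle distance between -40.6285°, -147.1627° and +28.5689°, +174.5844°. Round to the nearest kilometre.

Δλ = 174.5844 − -147.1627 = 321.7471°; wrapped into (−180°, 180°]: -38.2529°.
Δφ = 28.5689 − -40.6285 = 69.1974°.
a = sin²(Δφ/2) + cos φ₁ · cos φ₂ · sin²(Δλ/2) = 0.393983.
c = 2·atan2(√a, √(1−a)) = 1.35714 rad → d = 6371·c ≈ 8646.34 km.

8646 km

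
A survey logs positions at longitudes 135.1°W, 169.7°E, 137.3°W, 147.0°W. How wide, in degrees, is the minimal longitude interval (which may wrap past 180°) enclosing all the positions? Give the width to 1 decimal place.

55.2°

Sort the longitudes: -147.0°, -137.3°, -135.1°, +169.7°.
Eastward gaps between consecutive values (wrapping around): 9.7°, 2.2°, 304.8°, 43.3°.
Largest gap = 304.8° ⇒ minimal covering band is its complement: 360° − 304.8° = 55.2°.
Band runs from +169.7° eastward to -135.1°, crossing the antimeridian.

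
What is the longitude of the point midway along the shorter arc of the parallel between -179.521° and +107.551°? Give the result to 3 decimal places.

Signed shortest Δλ from -179.521° to +107.551° is -72.928°.
Midpoint longitude = -179.521° + (-72.928°)/2 = -179.521° − 36.464° = -215.985°.
Normalise into (−180°, 180°]: +144.015°.
(The naïve average (-179.521 + +107.551)/2 = -35.985° is on the wrong side of the globe.)

+144.015°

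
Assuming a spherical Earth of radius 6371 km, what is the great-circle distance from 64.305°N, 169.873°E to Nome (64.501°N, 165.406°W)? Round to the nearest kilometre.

Δλ = -165.406 − 169.873 = -335.279°; wrapped into (−180°, 180°]: 24.721°.
Δφ = 64.501 − 64.305 = 0.196°.
a = sin²(Δφ/2) + cos φ₁ · cos φ₂ · sin²(Δλ/2) = 0.008556.
c = 2·atan2(√a, √(1−a)) = 0.18526 rad → d = 6371·c ≈ 1180.30 km.

1180 km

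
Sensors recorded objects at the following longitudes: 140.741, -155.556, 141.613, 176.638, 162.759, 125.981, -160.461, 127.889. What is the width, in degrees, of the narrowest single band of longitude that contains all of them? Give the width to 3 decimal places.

78.463°

Sort the longitudes: -160.461°, -155.556°, +125.981°, +127.889°, +140.741°, +141.613°, +162.759°, +176.638°.
Eastward gaps between consecutive values (wrapping around): 4.905°, 281.537°, 1.908°, 12.852°, 0.872°, 21.146°, 13.879°, 22.901°.
Largest gap = 281.537° ⇒ minimal covering band is its complement: 360° − 281.537° = 78.463°.
Band runs from +125.981° eastward to -155.556°, crossing the antimeridian.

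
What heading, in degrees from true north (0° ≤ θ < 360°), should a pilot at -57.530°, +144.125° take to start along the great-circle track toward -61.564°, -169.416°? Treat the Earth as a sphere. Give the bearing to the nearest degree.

Δλ = -169.416 − 144.125 = -313.541°; wrapped into (−180°, 180°]: 46.459°.
θ = atan2( sin Δλ · cos φ₂ , cos φ₁ · sin φ₂ − sin φ₁ · cos φ₂ · cos Δλ )
  = atan2(0.34517, -0.19534) = 119.506° → normalised to [0°, 360°): 119.506°.

120°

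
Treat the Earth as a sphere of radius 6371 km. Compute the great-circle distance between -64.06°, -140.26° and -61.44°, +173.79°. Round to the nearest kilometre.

2306 km

Δλ = 173.79 − -140.26 = 314.05°; wrapped into (−180°, 180°]: -45.95°.
Δφ = -61.44 − -64.06 = 2.62°.
a = sin²(Δφ/2) + cos φ₁ · cos φ₂ · sin²(Δλ/2) = 0.032384.
c = 2·atan2(√a, √(1−a)) = 0.36189 rad → d = 6371·c ≈ 2305.57 km.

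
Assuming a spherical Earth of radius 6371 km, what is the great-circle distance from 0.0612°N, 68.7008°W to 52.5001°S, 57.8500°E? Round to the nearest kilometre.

Δλ = 57.8500 − -68.7008 = 126.5508°.
Δφ = -52.5001 − 0.0612 = -52.5613°.
a = sin²(Δφ/2) + cos φ₁ · cos φ₂ · sin²(Δλ/2) = 0.681693.
c = 2·atan2(√a, √(1−a)) = 1.94270 rad → d = 6371·c ≈ 12376.91 km.

12377 km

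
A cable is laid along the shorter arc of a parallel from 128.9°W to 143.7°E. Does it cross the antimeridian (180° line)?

Naïve |143.7 − -128.9| = 272.6° > 180°, so the shorter arc goes the other way round — across 180°.
Signed shortest Δλ = ((143.7 − -128.9 + 180) mod 360) − 180 = -87.4°.
Going west by 87.4° from -128.9° passes through 180° before reaching +143.7°.

Yes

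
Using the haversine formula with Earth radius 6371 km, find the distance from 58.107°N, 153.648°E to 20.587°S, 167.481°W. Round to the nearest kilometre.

Δλ = -167.481 − 153.648 = -321.129°; wrapped into (−180°, 180°]: 38.871°.
Δφ = -20.587 − 58.107 = -78.694°.
a = sin²(Δφ/2) + cos φ₁ · cos φ₂ · sin²(Δλ/2) = 0.456737.
c = 2·atan2(√a, √(1−a)) = 1.48416 rad → d = 6371·c ≈ 9455.59 km.

9456 km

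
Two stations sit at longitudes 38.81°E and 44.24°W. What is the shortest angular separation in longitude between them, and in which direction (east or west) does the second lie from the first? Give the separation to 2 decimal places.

Raw difference: -44.24 − 38.81 = -83.05°.
Normalise into (−180°, 180°]: -83.05° stays -83.05°.
Negative ⇒ the second point lies to the west; separation 83.05°.

83.05° west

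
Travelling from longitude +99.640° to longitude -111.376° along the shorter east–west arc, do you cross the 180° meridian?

Yes

Naïve |-111.376 − 99.640| = 211.016° > 180°, so the shorter arc goes the other way round — across 180°.
Signed shortest Δλ = ((-111.376 − 99.640 + 180) mod 360) − 180 = 148.984°.
Going east by 148.984° from +99.640° passes through 180° before reaching -111.376°.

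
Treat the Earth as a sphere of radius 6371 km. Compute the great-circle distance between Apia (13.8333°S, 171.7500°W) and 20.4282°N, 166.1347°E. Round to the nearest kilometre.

Δλ = 166.1347 − -171.7500 = 337.8847°; wrapped into (−180°, 180°]: -22.1153°.
Δφ = 20.4282 − -13.8333 = 34.2615°.
a = sin²(Δφ/2) + cos φ₁ · cos φ₂ · sin²(Δλ/2) = 0.120234.
c = 2·atan2(√a, √(1−a)) = 0.70820 rad → d = 6371·c ≈ 4511.97 km.

4512 km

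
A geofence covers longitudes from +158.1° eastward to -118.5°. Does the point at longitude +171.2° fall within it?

Band width going east from +158.1° to -118.5°: ((-118.5 − 158.1) mod 360) = 83.4°.
Offset of +171.2° east of the west edge: ((171.2 − 158.1) mod 360) = 13.1°.
13.1° ≤ 83.4° ⇒ inside.

Yes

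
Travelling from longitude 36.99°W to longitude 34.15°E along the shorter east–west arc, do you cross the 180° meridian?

No

Signed shortest Δλ = ((34.15 − -36.99 + 180) mod 360) − 180 = 71.14°.
Going east by 71.14° from -36.99° reaches +34.15° without touching 180°.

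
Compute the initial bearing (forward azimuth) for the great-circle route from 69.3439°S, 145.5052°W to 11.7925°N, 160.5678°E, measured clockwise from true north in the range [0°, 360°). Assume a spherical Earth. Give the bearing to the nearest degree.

Δλ = 160.5678 − -145.5052 = 306.0730°; wrapped into (−180°, 180°]: -53.9270°.
θ = atan2( sin Δλ · cos φ₂ , cos φ₁ · sin φ₂ − sin φ₁ · cos φ₂ · cos Δλ )
  = atan2(-0.79121, 0.61143) = -52.304° → normalised to [0°, 360°): 307.696°.

308°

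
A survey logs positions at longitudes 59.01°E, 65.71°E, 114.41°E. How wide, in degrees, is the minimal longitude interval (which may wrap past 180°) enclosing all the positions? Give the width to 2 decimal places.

Sort the longitudes: +59.01°, +65.71°, +114.41°.
Eastward gaps between consecutive values (wrapping around): 6.70°, 48.70°, 304.60°.
Largest gap = 304.60° ⇒ minimal covering band is its complement: 360° − 304.60° = 55.40°.
Band runs from +59.01° eastward to +114.41°.

55.40°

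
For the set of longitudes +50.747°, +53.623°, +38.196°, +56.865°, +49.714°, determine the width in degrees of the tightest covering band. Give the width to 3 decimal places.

18.669°

Sort the longitudes: +38.196°, +49.714°, +50.747°, +53.623°, +56.865°.
Eastward gaps between consecutive values (wrapping around): 11.518°, 1.033°, 2.876°, 3.242°, 341.331°.
Largest gap = 341.331° ⇒ minimal covering band is its complement: 360° − 341.331° = 18.669°.
Band runs from +38.196° eastward to +56.865°.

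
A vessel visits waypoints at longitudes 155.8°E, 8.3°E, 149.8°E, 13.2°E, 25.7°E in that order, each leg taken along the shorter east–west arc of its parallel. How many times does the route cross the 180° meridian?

0

Leg 1: +155.8° → +8.3°, shortest Δλ = -147.5° (west) — does not cross 180°.
Leg 2: +8.3° → +149.8°, shortest Δλ = 141.5° (east) — does not cross 180°.
Leg 3: +149.8° → +13.2°, shortest Δλ = -136.6° (west) — does not cross 180°.
Leg 4: +13.2° → +25.7°, shortest Δλ = 12.5° (east) — does not cross 180°.
Total crossings: 0.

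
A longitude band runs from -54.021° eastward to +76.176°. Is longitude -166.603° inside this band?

No

Band width going east from -54.021° to +76.176°: ((76.176 − -54.021) mod 360) = 130.197°.
Offset of -166.603° east of the west edge: ((-166.603 − -54.021) mod 360) = 247.418°.
247.418° > 130.197° ⇒ outside.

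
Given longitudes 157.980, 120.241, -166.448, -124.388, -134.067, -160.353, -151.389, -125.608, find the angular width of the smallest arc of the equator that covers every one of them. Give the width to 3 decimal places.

Sort the longitudes: -166.448°, -160.353°, -151.389°, -134.067°, -125.608°, -124.388°, +120.241°, +157.980°.
Eastward gaps between consecutive values (wrapping around): 6.095°, 8.964°, 17.322°, 8.459°, 1.220°, 244.629°, 37.739°, 35.572°.
Largest gap = 244.629° ⇒ minimal covering band is its complement: 360° − 244.629° = 115.371°.
Band runs from +120.241° eastward to -124.388°, crossing the antimeridian.

115.371°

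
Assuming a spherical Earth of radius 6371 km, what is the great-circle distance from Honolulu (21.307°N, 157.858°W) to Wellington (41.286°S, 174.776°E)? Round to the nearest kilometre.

Δλ = 174.776 − -157.858 = 332.634°; wrapped into (−180°, 180°]: -27.366°.
Δφ = -41.286 − 21.307 = -62.593°.
a = sin²(Δφ/2) + cos φ₁ · cos φ₂ · sin²(Δλ/2) = 0.309018.
c = 2·atan2(√a, √(1−a)) = 1.17888 rad → d = 6371·c ≈ 7510.62 km.

7511 km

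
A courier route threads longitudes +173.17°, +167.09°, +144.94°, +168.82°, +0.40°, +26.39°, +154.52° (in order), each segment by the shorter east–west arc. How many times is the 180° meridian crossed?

0

Leg 1: +173.17° → +167.09°, shortest Δλ = -6.08° (west) — does not cross 180°.
Leg 2: +167.09° → +144.94°, shortest Δλ = -22.15° (west) — does not cross 180°.
Leg 3: +144.94° → +168.82°, shortest Δλ = 23.88° (east) — does not cross 180°.
Leg 4: +168.82° → +0.40°, shortest Δλ = -168.42° (west) — does not cross 180°.
Leg 5: +0.40° → +26.39°, shortest Δλ = 25.99° (east) — does not cross 180°.
Leg 6: +26.39° → +154.52°, shortest Δλ = 128.13° (east) — does not cross 180°.
Total crossings: 0.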